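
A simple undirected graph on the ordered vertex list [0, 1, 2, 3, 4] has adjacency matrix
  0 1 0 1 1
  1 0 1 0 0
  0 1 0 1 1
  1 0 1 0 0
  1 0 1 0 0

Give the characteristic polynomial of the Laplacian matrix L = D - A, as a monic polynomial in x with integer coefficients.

x^5 - 12x^4 + 51x^3 - 92x^2 + 60x

With the vertex order [0, 1, 2, 3, 4], the degrees are [3, 2, 3, 2, 2], giving D = diag(3, 2, 3, 2, 2) and L = D - A. The eigenvalues of L are [0, 2, 2, 3, 5]; the characteristic polynomial is the product of (x - lambda_i), which multiplies out to x^5 - 12x^4 + 51x^3 - 92x^2 + 60x. The constant term is 0 because L is singular (the all-ones vector lies in its kernel). The eigenvalues sum to 12, which equals trace(L) = 2|E|. There is one zero in the spectrum, matching the 1 component.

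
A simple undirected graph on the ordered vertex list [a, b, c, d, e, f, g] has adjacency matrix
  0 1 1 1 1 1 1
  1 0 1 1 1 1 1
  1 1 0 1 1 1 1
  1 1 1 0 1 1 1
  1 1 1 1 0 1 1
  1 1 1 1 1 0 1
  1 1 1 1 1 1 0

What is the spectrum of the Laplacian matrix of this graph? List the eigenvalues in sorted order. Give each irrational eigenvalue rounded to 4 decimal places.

[0, 7, 7, 7, 7, 7, 7]

With the vertex order [a, b, c, d, e, f, g], the degrees are [6, 6, 6, 6, 6, 6, 6], giving D = diag(6, 6, 6, 6, 6, 6, 6) and L = D - A. Diagonalising L (or applying a numerical eigensolver to the 7x7 matrix) gives the spectrum above. The single zero eigenvalue shows the graph is connected. The eigenvalues sum to 42, which equals trace(L) = 2|E|.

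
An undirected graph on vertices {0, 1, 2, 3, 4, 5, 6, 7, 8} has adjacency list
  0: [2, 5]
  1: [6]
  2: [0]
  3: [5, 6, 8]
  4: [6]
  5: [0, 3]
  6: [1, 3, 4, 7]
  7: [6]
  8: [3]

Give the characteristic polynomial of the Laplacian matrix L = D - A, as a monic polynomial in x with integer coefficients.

Each diagonal entry of L is the vertex degree and each off-diagonal entry is -1 where an edge is present, 0 otherwise; in the order [0, 1, 2, 3, 4, 5, 6, 7, 8] the diagonal is [2, 1, 1, 3, 1, 2, 4, 1, 1]. L has integer entries, so p(x) = det(xI - L) has integer coefficients. Expanding the determinant yields x^9 - 16x^8 + 101x^7 - 326x^6 + 585x^5 - 596x^4 + 334x^3 - 92x^2 + 9x. The coefficient of x^8 equals -trace(L) = -16, matching the sum of degrees. By the matrix-tree theorem the graph has (1/9) * product of the nonzero eigenvalues = 1 spanning tree.

x^9 - 16x^8 + 101x^7 - 326x^6 + 585x^5 - 596x^4 + 334x^3 - 92x^2 + 9x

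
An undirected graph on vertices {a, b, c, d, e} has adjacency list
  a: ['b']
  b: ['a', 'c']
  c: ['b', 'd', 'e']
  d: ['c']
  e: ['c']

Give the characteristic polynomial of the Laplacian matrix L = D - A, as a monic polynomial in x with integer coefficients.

Each diagonal entry of L is the vertex degree and each off-diagonal entry is -1 where an edge is present, 0 otherwise; in the order [a, b, c, d, e] the diagonal is [1, 2, 3, 1, 1]. L has integer entries, so p(x) = det(xI - L) has integer coefficients. Expanding the determinant yields x^5 - 8x^4 + 20x^3 - 18x^2 + 5x. The constant term is 0 because L is singular (the all-ones vector lies in its kernel). The eigenvalues sum to 8, which equals trace(L) = 2|E|.

x^5 - 8x^4 + 20x^3 - 18x^2 + 5x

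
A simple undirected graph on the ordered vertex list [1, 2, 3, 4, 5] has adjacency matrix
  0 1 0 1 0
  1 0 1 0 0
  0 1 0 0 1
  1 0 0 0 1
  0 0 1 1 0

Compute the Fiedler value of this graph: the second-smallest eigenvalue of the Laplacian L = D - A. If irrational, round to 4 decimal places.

1.3820

Each diagonal entry of L is the vertex degree and each off-diagonal entry is -1 where an edge is present, 0 otherwise; in the order [1, 2, 3, 4, 5] the diagonal is [2, 2, 2, 2, 2]. The sorted Laplacian eigenvalues are [0, 1.3820, 1.3820, 3.6180, 3.6180]; the algebraic connectivity is the second entry, 1.3820. By the matrix-tree theorem the graph has (1/5) * product of the nonzero eigenvalues = 5 spanning trees. There is one zero in the spectrum, matching the 1 component.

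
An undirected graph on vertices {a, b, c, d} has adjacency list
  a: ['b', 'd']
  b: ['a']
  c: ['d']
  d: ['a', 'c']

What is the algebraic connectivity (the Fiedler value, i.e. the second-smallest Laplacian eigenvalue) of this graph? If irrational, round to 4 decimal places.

0.5858

Reading degrees in the order [a, b, c, d] gives [2, 1, 1, 2]; set D = diag(2, 1, 1, 2) and form L = D - A. Computing the eigenvalues of L and sorting gives [0, 0.5858, 2, 3.4142]. The Fiedler value lambda_2 = 0.5858 is strictly positive, so the graph is connected. The largest eigenvalue, 3.4142, is at most the vertex count 4. The eigenvalues sum to 6, which equals trace(L) = 2|E|.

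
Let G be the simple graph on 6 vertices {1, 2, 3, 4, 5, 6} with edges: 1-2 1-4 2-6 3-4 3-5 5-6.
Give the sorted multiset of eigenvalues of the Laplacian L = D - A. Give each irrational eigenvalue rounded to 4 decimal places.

Each diagonal entry of L is the vertex degree and each off-diagonal entry is -1 where an edge is present, 0 otherwise; in the order [1, 2, 3, 4, 5, 6] the diagonal is [2, 2, 2, 2, 2, 2]. Since every row of L sums to 0, the all-ones vector is in the kernel and 0 is an eigenvalue. The single zero eigenvalue shows the graph is connected.

[0, 1, 1, 3, 3, 4]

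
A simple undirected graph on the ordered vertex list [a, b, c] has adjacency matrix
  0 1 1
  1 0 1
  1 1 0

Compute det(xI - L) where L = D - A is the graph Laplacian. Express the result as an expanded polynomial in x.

Reading degrees in the order [a, b, c] gives [2, 2, 2]; set D = diag(2, 2, 2) and form L = D - A. L has integer entries, so p(x) = det(xI - L) has integer coefficients. Expanding the determinant yields x^3 - 6x^2 + 9x. The coefficient of x^2 equals -trace(L) = -6, matching the sum of degrees. There is one zero in the spectrum, matching the 1 component.

x^3 - 6x^2 + 9x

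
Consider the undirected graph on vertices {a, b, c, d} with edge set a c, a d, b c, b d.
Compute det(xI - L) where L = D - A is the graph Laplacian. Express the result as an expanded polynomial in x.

Reading degrees in the order [a, b, c, d] gives [2, 2, 2, 2]; set D = diag(2, 2, 2, 2) and form L = D - A. The eigenvalues of L are [0, 2, 2, 4]; the characteristic polynomial is the product of (x - lambda_i), which multiplies out to x^4 - 8x^3 + 20x^2 - 16x. The coefficient of x^3 equals -trace(L) = -8, matching the sum of degrees. The eigenvalues sum to 8, which equals trace(L) = 2|E|.

x^4 - 8x^3 + 20x^2 - 16x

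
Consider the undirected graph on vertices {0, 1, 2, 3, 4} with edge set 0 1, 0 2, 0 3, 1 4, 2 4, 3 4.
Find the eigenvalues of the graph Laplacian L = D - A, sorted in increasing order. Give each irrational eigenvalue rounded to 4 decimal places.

With the vertex order [0, 1, 2, 3, 4], the degrees are [3, 2, 2, 2, 3], giving D = diag(3, 2, 2, 2, 3) and L = D - A. Since every row of L sums to 0, the all-ones vector is in the kernel and 0 is an eigenvalue. The single zero eigenvalue shows the graph is connected. There is one zero in the spectrum, matching the 1 component.

[0, 2, 2, 3, 5]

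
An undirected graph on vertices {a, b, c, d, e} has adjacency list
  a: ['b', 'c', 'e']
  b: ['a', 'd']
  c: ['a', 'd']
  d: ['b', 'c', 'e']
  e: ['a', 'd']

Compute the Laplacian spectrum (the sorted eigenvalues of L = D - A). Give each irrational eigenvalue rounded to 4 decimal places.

Each diagonal entry of L is the vertex degree and each off-diagonal entry is -1 where an edge is present, 0 otherwise; in the order [a, b, c, d, e] the diagonal is [3, 2, 2, 3, 2]. L is symmetric positive semidefinite, so every eigenvalue is real and nonnegative. The largest eigenvalue, 5, is at most the vertex count 5.

[0, 2, 2, 3, 5]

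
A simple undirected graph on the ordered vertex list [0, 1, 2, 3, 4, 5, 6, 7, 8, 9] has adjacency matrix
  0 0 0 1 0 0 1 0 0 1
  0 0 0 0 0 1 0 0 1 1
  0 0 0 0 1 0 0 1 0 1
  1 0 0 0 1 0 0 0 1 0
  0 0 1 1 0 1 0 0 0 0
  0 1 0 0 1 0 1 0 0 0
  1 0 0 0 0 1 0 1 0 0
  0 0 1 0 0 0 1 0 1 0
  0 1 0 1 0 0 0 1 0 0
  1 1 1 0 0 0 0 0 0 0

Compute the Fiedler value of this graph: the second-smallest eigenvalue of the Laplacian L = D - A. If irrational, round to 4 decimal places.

2

Reading degrees in the order [0, 1, 2, 3, 4, 5, 6, 7, 8, 9] gives [3, 3, 3, 3, 3, 3, 3, 3, 3, 3]; set D = diag(3, 3, 3, 3, 3, 3, 3, 3, 3, 3) and form L = D - A. The smallest Laplacian eigenvalue is always 0. The next one, lambda_2 = 2, measures how hard the graph is to disconnect: larger values mean better connectivity.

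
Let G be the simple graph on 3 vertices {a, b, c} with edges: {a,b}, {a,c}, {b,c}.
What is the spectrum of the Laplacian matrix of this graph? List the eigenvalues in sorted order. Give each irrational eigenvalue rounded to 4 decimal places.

Reading degrees in the order [a, b, c] gives [2, 2, 2]; set D = diag(2, 2, 2) and form L = D - A. The multiplicity of 0 as a Laplacian eigenvalue equals the number of connected components. The single zero eigenvalue shows the graph is connected. By the matrix-tree theorem the graph has (1/3) * product of the nonzero eigenvalues = 3 spanning trees.

[0, 3, 3]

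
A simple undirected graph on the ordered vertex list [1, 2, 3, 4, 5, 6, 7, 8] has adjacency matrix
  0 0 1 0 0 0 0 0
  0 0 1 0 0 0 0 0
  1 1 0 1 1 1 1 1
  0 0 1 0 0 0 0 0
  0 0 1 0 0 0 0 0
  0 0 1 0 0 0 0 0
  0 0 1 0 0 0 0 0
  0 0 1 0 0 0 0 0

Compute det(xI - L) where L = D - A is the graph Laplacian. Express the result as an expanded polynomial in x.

x^8 - 14x^7 + 63x^6 - 140x^5 + 175x^4 - 126x^3 + 49x^2 - 8x

Reading degrees in the order [1, 2, 3, 4, 5, 6, 7, 8] gives [1, 1, 7, 1, 1, 1, 1, 1]; set D = diag(1, 1, 7, 1, 1, 1, 1, 1) and form L = D - A. Computing det(xI - L) by cofactor expansion (or equivalently via sum-over-permutations) gives x^8 - 14x^7 + 63x^6 - 140x^5 + 175x^4 - 126x^3 + 49x^2 - 8x. Since p(0) = det(-L) = 0, x divides p(x).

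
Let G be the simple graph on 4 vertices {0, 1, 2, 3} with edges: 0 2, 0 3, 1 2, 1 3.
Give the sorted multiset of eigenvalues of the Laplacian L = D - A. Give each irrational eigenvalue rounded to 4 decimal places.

[0, 2, 2, 4]

Each diagonal entry of L is the vertex degree and each off-diagonal entry is -1 where an edge is present, 0 otherwise; in the order [0, 1, 2, 3] the diagonal is [2, 2, 2, 2]. L is symmetric positive semidefinite, so every eigenvalue is real and nonnegative. The eigenvalues sum to 8, which equals trace(L) = 2|E|. The largest eigenvalue, 4, is at most the vertex count 4.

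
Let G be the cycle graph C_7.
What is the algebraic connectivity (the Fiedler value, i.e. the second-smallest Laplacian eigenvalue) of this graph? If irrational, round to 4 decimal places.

The graph has 7 vertices and degree multiset [2, 2, 2, 2, 2, 2, 2]; D is the diagonal matrix of degrees and L = D - A. The sorted Laplacian eigenvalues are [0, 0.7530, 0.7530, 2.4450, 2.4450, 3.8019, 3.8019]; the algebraic connectivity is the second entry, 0.7530. The largest eigenvalue, 3.8019, is at most the vertex count 7. There is one zero in the spectrum, matching the 1 component.

0.7530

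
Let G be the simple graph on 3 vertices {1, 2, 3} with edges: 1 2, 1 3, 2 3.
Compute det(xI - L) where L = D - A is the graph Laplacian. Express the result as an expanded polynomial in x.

x^3 - 6x^2 + 9x

Each diagonal entry of L is the vertex degree and each off-diagonal entry is -1 where an edge is present, 0 otherwise; in the order [1, 2, 3] the diagonal is [2, 2, 2]. Computing det(xI - L) by cofactor expansion (or equivalently via sum-over-permutations) gives x^3 - 6x^2 + 9x. The constant term is 0 because L is singular (the all-ones vector lies in its kernel). There is one zero in the spectrum, matching the 1 component.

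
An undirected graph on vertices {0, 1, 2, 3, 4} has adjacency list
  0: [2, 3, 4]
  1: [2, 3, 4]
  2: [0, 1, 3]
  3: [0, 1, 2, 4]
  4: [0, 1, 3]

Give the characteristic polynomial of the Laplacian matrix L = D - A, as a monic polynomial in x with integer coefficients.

Reading degrees in the order [0, 1, 2, 3, 4] gives [3, 3, 3, 4, 3]; set D = diag(3, 3, 3, 4, 3) and form L = D - A. The eigenvalues of L are [0, 3, 3, 5, 5]; the characteristic polynomial is the product of (x - lambda_i), which multiplies out to x^5 - 16x^4 + 94x^3 - 240x^2 + 225x. The coefficient of x^4 equals -trace(L) = -16, matching the sum of degrees.

x^5 - 16x^4 + 94x^3 - 240x^2 + 225x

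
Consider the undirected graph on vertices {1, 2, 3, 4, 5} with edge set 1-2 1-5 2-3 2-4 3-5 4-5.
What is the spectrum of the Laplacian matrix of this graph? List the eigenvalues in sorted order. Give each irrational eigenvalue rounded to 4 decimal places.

Each diagonal entry of L is the vertex degree and each off-diagonal entry is -1 where an edge is present, 0 otherwise; in the order [1, 2, 3, 4, 5] the diagonal is [2, 3, 2, 2, 3]. The multiplicity of 0 as a Laplacian eigenvalue equals the number of connected components. The single zero eigenvalue shows the graph is connected. There is one zero in the spectrum, matching the 1 component. By the matrix-tree theorem the graph has (1/5) * product of the nonzero eigenvalues = 12 spanning trees.

[0, 2, 2, 3, 5]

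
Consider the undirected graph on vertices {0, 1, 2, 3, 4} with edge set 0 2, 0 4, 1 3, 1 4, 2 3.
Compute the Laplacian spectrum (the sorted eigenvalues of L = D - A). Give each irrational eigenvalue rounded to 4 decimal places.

[0, 1.3820, 1.3820, 3.6180, 3.6180]

Each diagonal entry of L is the vertex degree and each off-diagonal entry is -1 where an edge is present, 0 otherwise; in the order [0, 1, 2, 3, 4] the diagonal is [2, 2, 2, 2, 2]. Diagonalising L (or applying a numerical eigensolver to the 5x5 matrix) gives the spectrum above. The eigenvalues sum to 10, which equals trace(L) = 2|E|.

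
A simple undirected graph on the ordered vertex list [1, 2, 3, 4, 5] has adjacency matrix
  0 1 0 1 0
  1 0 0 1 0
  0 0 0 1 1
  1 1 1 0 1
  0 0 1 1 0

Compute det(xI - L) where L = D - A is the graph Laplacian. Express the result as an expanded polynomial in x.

With the vertex order [1, 2, 3, 4, 5], the degrees are [2, 2, 2, 4, 2], giving D = diag(2, 2, 2, 4, 2) and L = D - A. Computing det(xI - L) by cofactor expansion (or equivalently via sum-over-permutations) gives x^5 - 12x^4 + 50x^3 - 84x^2 + 45x. The constant term is 0 because L is singular (the all-ones vector lies in its kernel). The eigenvalues sum to 12, which equals trace(L) = 2|E|.

x^5 - 12x^4 + 50x^3 - 84x^2 + 45x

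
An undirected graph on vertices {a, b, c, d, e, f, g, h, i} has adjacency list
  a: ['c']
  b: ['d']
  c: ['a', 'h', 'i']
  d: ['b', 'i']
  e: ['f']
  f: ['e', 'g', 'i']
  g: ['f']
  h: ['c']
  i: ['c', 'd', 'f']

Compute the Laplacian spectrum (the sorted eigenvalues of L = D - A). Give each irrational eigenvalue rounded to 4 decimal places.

With the vertex order [a, b, c, d, e, f, g, h, i], the degrees are [1, 1, 3, 2, 1, 3, 1, 1, 3], giving D = diag(1, 1, 3, 2, 1, 3, 1, 1, 3) and L = D - A. Diagonalising L (or applying a numerical eigensolver to the 9x9 matrix) gives the spectrum above. The largest eigenvalue, 4.8662, is at most the vertex count 9.

[0, 0.2679, 0.3446, 1, 1, 1.7892, 3, 3.7321, 4.8662]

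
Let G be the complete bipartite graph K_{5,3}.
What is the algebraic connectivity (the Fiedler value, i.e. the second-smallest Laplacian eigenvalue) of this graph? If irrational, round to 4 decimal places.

3

The graph has 8 vertices and degree multiset [5, 5, 5, 3, 3, 3, 3, 3]; D is the diagonal matrix of degrees and L = D - A. The sorted Laplacian eigenvalues are [0, 3, 3, 3, 3, 5, 5, 8]; the algebraic connectivity is the second entry, 3. By the matrix-tree theorem the graph has (1/8) * product of the nonzero eigenvalues = 2025 spanning trees.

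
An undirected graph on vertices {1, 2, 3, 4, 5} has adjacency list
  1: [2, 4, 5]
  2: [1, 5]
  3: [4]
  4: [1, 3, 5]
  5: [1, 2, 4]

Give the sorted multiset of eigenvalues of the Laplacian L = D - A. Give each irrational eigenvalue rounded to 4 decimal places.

[0, 0.8299, 2.6889, 4, 4.4812]

Each diagonal entry of L is the vertex degree and each off-diagonal entry is -1 where an edge is present, 0 otherwise; in the order [1, 2, 3, 4, 5] the diagonal is [3, 2, 1, 3, 3]. The multiplicity of 0 as a Laplacian eigenvalue equals the number of connected components. There is one zero in the spectrum, matching the 1 component.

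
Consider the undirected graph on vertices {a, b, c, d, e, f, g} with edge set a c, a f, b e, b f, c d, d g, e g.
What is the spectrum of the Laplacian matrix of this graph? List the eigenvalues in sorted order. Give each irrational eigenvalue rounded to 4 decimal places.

[0, 0.7530, 0.7530, 2.4450, 2.4450, 3.8019, 3.8019]

Each diagonal entry of L is the vertex degree and each off-diagonal entry is -1 where an edge is present, 0 otherwise; in the order [a, b, c, d, e, f, g] the diagonal is [2, 2, 2, 2, 2, 2, 2]. The multiplicity of 0 as a Laplacian eigenvalue equals the number of connected components. The largest eigenvalue, 3.8019, is at most the vertex count 7. The eigenvalues sum to 14, which equals trace(L) = 2|E|.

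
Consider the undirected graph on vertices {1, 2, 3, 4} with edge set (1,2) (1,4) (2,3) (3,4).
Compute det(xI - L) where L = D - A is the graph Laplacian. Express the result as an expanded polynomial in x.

x^4 - 8x^3 + 20x^2 - 16x

Each diagonal entry of L is the vertex degree and each off-diagonal entry is -1 where an edge is present, 0 otherwise; in the order [1, 2, 3, 4] the diagonal is [2, 2, 2, 2]. The eigenvalues of L are [0, 2, 2, 4]; the characteristic polynomial is the product of (x - lambda_i), which multiplies out to x^4 - 8x^3 + 20x^2 - 16x. Since p(0) = det(-L) = 0, x divides p(x). The largest eigenvalue, 4, is at most the vertex count 4.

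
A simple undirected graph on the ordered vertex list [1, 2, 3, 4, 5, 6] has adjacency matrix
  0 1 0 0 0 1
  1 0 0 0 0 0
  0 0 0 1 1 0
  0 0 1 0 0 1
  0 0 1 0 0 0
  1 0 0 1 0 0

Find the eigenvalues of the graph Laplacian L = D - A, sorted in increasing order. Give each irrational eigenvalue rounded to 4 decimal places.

[0, 0.2679, 1, 2, 3, 3.7321]

Each diagonal entry of L is the vertex degree and each off-diagonal entry is -1 where an edge is present, 0 otherwise; in the order [1, 2, 3, 4, 5, 6] the diagonal is [2, 1, 2, 2, 1, 2]. L is symmetric positive semidefinite, so every eigenvalue is real and nonnegative.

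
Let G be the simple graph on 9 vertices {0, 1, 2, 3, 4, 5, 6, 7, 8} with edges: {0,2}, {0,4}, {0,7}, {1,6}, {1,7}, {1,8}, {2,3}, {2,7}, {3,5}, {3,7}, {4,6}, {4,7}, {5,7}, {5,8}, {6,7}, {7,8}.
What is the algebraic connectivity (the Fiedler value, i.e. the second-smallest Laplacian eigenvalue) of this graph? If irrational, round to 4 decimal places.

With the vertex order [0, 1, 2, 3, 4, 5, 6, 7, 8], the degrees are [3, 3, 3, 3, 3, 3, 3, 8, 3], giving D = diag(3, 3, 3, 3, 3, 3, 3, 8, 3) and L = D - A. Computing the eigenvalues of L and sorting gives [0, 1.5858, 1.5858, 3, 3, 4.4142, 4.4142, 5, 9]. The Fiedler value lambda_2 = 1.5858 is strictly positive, so the graph is connected.

1.5858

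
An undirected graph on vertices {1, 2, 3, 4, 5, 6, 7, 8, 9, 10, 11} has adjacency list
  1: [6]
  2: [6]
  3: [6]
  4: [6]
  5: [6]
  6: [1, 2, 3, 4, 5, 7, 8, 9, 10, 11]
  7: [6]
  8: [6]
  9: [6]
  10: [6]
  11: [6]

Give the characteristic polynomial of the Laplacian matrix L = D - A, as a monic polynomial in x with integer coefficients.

x^11 - 20x^10 + 135x^9 - 480x^8 + 1050x^7 - 1512x^6 + 1470x^5 - 960x^4 + 405x^3 - 100x^2 + 11x

Each diagonal entry of L is the vertex degree and each off-diagonal entry is -1 where an edge is present, 0 otherwise; in the order [1, 2, 3, 4, 5, 6, 7, 8, 9, 10, 11] the diagonal is [1, 1, 1, 1, 1, 10, 1, 1, 1, 1, 1]. L has integer entries, so p(x) = det(xI - L) has integer coefficients. Expanding the determinant yields x^11 - 20x^10 + 135x^9 - 480x^8 + 1050x^7 - 1512x^6 + 1470x^5 - 960x^4 + 405x^3 - 100x^2 + 11x. The coefficient of x^10 equals -trace(L) = -20, matching the sum of degrees.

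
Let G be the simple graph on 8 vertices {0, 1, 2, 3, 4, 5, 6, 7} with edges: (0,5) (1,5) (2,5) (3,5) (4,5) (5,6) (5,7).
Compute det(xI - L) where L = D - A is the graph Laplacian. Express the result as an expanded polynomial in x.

x^8 - 14x^7 + 63x^6 - 140x^5 + 175x^4 - 126x^3 + 49x^2 - 8x

Reading degrees in the order [0, 1, 2, 3, 4, 5, 6, 7] gives [1, 1, 1, 1, 1, 7, 1, 1]; set D = diag(1, 1, 1, 1, 1, 7, 1, 1) and form L = D - A. The eigenvalues of L are [0, 1, 1, 1, 1, 1, 1, 8]; the characteristic polynomial is the product of (x - lambda_i), which multiplies out to x^8 - 14x^7 + 63x^6 - 140x^5 + 175x^4 - 126x^3 + 49x^2 - 8x. Since p(0) = det(-L) = 0, x divides p(x). By the matrix-tree theorem the graph has (1/8) * product of the nonzero eigenvalues = 1 spanning tree.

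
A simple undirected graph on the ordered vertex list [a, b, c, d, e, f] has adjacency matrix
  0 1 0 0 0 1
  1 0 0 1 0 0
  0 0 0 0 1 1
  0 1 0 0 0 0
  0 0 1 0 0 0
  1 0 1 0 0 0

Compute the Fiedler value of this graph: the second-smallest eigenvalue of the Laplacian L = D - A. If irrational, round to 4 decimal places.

0.2679

Reading degrees in the order [a, b, c, d, e, f] gives [2, 2, 2, 1, 1, 2]; set D = diag(2, 2, 2, 1, 1, 2) and form L = D - A. Computing the eigenvalues of L and sorting gives [0, 0.2679, 1, 2, 3, 3.7321]. The Fiedler value lambda_2 = 0.2679 is strictly positive, so the graph is connected.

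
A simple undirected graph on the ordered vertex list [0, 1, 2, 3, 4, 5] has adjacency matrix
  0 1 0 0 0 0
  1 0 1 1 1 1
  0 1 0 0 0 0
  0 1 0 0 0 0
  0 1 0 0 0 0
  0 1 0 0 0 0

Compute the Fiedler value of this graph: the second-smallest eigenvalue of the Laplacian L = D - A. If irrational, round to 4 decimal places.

1

With the vertex order [0, 1, 2, 3, 4, 5], the degrees are [1, 5, 1, 1, 1, 1], giving D = diag(1, 5, 1, 1, 1, 1) and L = D - A. Computing the eigenvalues of L and sorting gives [0, 1, 1, 1, 1, 6]. The Fiedler value lambda_2 = 1 is strictly positive, so the graph is connected. By the matrix-tree theorem the graph has (1/6) * product of the nonzero eigenvalues = 1 spanning tree.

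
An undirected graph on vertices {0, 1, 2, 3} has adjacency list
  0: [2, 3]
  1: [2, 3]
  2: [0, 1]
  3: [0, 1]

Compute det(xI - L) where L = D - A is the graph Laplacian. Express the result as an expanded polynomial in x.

With the vertex order [0, 1, 2, 3], the degrees are [2, 2, 2, 2], giving D = diag(2, 2, 2, 2) and L = D - A. Computing det(xI - L) by cofactor expansion (or equivalently via sum-over-permutations) gives x^4 - 8x^3 + 20x^2 - 16x. The constant term is 0 because L is singular (the all-ones vector lies in its kernel). By the matrix-tree theorem the graph has (1/4) * product of the nonzero eigenvalues = 4 spanning trees.

x^4 - 8x^3 + 20x^2 - 16x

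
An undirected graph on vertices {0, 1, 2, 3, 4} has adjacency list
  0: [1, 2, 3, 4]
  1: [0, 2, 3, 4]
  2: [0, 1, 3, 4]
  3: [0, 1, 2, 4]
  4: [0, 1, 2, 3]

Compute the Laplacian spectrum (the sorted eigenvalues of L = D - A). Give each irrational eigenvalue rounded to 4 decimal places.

[0, 5, 5, 5, 5]

With the vertex order [0, 1, 2, 3, 4], the degrees are [4, 4, 4, 4, 4], giving D = diag(4, 4, 4, 4, 4) and L = D - A. Diagonalising L (or applying a numerical eigensolver to the 5x5 matrix) gives the spectrum above. The single zero eigenvalue shows the graph is connected. By the matrix-tree theorem the graph has (1/5) * product of the nonzero eigenvalues = 125 spanning trees. There is one zero in the spectrum, matching the 1 component.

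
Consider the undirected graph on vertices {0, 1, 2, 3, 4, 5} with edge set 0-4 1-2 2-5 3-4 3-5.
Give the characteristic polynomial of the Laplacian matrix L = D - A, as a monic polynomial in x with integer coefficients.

With the vertex order [0, 1, 2, 3, 4, 5], the degrees are [1, 1, 2, 2, 2, 2], giving D = diag(1, 1, 2, 2, 2, 2) and L = D - A. Computing det(xI - L) by cofactor expansion (or equivalently via sum-over-permutations) gives x^6 - 10x^5 + 36x^4 - 56x^3 + 35x^2 - 6x. The coefficient of x^5 equals -trace(L) = -10, matching the sum of degrees. By the matrix-tree theorem the graph has (1/6) * product of the nonzero eigenvalues = 1 spanning tree.

x^6 - 10x^5 + 36x^4 - 56x^3 + 35x^2 - 6x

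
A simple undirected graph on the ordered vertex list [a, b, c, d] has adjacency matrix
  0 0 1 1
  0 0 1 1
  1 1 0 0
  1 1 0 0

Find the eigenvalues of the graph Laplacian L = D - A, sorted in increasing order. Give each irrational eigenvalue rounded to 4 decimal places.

Reading degrees in the order [a, b, c, d] gives [2, 2, 2, 2]; set D = diag(2, 2, 2, 2) and form L = D - A. Diagonalising L (or applying a numerical eigensolver to the 4x4 matrix) gives the spectrum above. The largest eigenvalue, 4, is at most the vertex count 4.

[0, 2, 2, 4]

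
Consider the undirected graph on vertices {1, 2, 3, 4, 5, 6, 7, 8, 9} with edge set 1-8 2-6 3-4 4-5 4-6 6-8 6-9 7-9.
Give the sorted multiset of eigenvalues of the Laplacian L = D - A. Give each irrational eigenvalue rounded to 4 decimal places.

Each diagonal entry of L is the vertex degree and each off-diagonal entry is -1 where an edge is present, 0 otherwise; in the order [1, 2, 3, 4, 5, 6, 7, 8, 9] the diagonal is [1, 1, 1, 3, 1, 4, 1, 2, 2]. Since every row of L sums to 0, the all-ones vector is in the kernel and 0 is an eigenvalue. The single zero eigenvalue shows the graph is connected. By the matrix-tree theorem the graph has (1/9) * product of the nonzero eigenvalues = 1 spanning tree.

[0, 0.3047, 0.3820, 0.7566, 1, 2.0960, 2.6180, 3.4609, 5.3818]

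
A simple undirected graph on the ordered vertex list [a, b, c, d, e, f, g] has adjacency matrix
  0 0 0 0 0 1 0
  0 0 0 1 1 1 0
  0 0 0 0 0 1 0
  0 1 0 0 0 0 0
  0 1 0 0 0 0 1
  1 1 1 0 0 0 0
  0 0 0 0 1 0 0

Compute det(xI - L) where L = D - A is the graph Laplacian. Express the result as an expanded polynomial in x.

x^7 - 12x^6 + 53x^5 - 108x^4 + 105x^3 - 46x^2 + 7x

Each diagonal entry of L is the vertex degree and each off-diagonal entry is -1 where an edge is present, 0 otherwise; in the order [a, b, c, d, e, f, g] the diagonal is [1, 3, 1, 1, 2, 3, 1]. Computing det(xI - L) by cofactor expansion (or equivalently via sum-over-permutations) gives x^7 - 12x^6 + 53x^5 - 108x^4 + 105x^3 - 46x^2 + 7x. The coefficient of x^6 equals -trace(L) = -12, matching the sum of degrees. The eigenvalues sum to 12, which equals trace(L) = 2|E|.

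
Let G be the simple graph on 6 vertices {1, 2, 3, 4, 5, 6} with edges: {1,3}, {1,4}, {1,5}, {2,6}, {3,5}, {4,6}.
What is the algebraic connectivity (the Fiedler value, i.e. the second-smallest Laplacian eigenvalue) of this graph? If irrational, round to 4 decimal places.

0.3249

Each diagonal entry of L is the vertex degree and each off-diagonal entry is -1 where an edge is present, 0 otherwise; in the order [1, 2, 3, 4, 5, 6] the diagonal is [3, 1, 2, 2, 2, 2]. The smallest Laplacian eigenvalue is always 0. The next one, lambda_2 = 0.3249, measures how hard the graph is to disconnect: larger values mean better connectivity. The largest eigenvalue, 4.2143, is at most the vertex count 6.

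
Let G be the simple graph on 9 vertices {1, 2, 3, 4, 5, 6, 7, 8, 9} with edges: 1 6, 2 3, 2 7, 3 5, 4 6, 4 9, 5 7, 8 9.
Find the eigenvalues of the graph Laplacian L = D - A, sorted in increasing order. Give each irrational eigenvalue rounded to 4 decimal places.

With the vertex order [1, 2, 3, 4, 5, 6, 7, 8, 9], the degrees are [1, 2, 2, 2, 2, 2, 2, 1, 2], giving D = diag(1, 2, 2, 2, 2, 2, 2, 1, 2) and L = D - A. Diagonalising L (or applying a numerical eigensolver to the 9x9 matrix) gives the spectrum above. The 2 zero eigenvalues correspond to the 2 connected components. There are 2 zeros in the spectrum, matching the 2 components. The largest eigenvalue, 4, is at most the vertex count 9.

[0, 0, 0.3820, 1.3820, 2, 2, 2.6180, 3.6180, 4]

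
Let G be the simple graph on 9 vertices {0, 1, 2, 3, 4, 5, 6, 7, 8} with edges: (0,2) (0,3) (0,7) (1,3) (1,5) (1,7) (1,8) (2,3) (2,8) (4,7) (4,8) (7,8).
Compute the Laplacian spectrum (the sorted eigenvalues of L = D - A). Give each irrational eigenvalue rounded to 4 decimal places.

[0, 0, 0.8226, 1.3820, 3.3216, 3.3820, 3.6180, 5.6180, 5.8558]

Reading degrees in the order [0, 1, 2, 3, 4, 5, 6, 7, 8] gives [3, 4, 3, 3, 2, 1, 0, 4, 4]; set D = diag(3, 4, 3, 3, 2, 1, 0, 4, 4) and form L = D - A. Since every row of L sums to 0, the all-ones vector is in the kernel and 0 is an eigenvalue. The 2 zero eigenvalues correspond to the 2 connected components.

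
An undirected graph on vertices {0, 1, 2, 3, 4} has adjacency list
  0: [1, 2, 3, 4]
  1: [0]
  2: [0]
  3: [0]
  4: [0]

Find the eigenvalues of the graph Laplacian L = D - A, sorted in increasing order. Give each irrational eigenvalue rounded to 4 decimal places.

[0, 1, 1, 1, 5]

Each diagonal entry of L is the vertex degree and each off-diagonal entry is -1 where an edge is present, 0 otherwise; in the order [0, 1, 2, 3, 4] the diagonal is [4, 1, 1, 1, 1]. L is symmetric positive semidefinite, so every eigenvalue is real and nonnegative. By the matrix-tree theorem the graph has (1/5) * product of the nonzero eigenvalues = 1 spanning tree. There is one zero in the spectrum, matching the 1 component.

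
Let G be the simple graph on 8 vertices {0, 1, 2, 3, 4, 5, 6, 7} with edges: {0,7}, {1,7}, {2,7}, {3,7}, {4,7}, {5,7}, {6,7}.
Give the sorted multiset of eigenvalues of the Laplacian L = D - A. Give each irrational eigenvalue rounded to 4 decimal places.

[0, 1, 1, 1, 1, 1, 1, 8]

Reading degrees in the order [0, 1, 2, 3, 4, 5, 6, 7] gives [1, 1, 1, 1, 1, 1, 1, 7]; set D = diag(1, 1, 1, 1, 1, 1, 1, 7) and form L = D - A. L is symmetric positive semidefinite, so every eigenvalue is real and nonnegative. The single zero eigenvalue shows the graph is connected.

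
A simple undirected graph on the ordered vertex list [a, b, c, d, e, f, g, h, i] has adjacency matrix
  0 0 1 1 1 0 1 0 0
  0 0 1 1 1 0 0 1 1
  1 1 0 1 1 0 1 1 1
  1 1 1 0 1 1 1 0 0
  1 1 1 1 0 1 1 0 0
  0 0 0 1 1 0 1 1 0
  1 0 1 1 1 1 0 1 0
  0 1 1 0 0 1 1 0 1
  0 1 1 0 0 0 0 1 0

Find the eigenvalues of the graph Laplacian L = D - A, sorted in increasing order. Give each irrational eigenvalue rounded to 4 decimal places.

[0, 2.3604, 3.6447, 4.9125, 5.4453, 6.5690, 7, 7.7914, 8.2767]

Each diagonal entry of L is the vertex degree and each off-diagonal entry is -1 where an edge is present, 0 otherwise; in the order [a, b, c, d, e, f, g, h, i] the diagonal is [4, 5, 7, 6, 6, 4, 6, 5, 3]. Diagonalising L (or applying a numerical eigensolver to the 9x9 matrix) gives the spectrum above. The single zero eigenvalue shows the graph is connected.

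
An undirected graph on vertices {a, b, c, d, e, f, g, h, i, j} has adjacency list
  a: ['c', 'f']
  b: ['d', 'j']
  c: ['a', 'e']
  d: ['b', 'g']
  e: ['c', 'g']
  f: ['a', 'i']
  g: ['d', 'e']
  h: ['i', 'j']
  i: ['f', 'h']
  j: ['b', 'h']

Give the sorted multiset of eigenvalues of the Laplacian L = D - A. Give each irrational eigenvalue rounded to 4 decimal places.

Reading degrees in the order [a, b, c, d, e, f, g, h, i, j] gives [2, 2, 2, 2, 2, 2, 2, 2, 2, 2]; set D = diag(2, 2, 2, 2, 2, 2, 2, 2, 2, 2) and form L = D - A. L is symmetric positive semidefinite, so every eigenvalue is real and nonnegative. The eigenvalues sum to 20, which equals trace(L) = 2|E|. There is one zero in the spectrum, matching the 1 component.

[0, 0.3820, 0.3820, 1.3820, 1.3820, 2.6180, 2.6180, 3.6180, 3.6180, 4]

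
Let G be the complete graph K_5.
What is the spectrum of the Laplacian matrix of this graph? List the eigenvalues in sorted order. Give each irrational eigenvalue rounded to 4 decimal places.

[0, 5, 5, 5, 5]

The graph has 5 vertices and degree multiset [4, 4, 4, 4, 4]; D is the diagonal matrix of degrees and L = D - A. Since every row of L sums to 0, the all-ones vector is in the kernel and 0 is an eigenvalue. The single zero eigenvalue shows the graph is connected. By the matrix-tree theorem the graph has (1/5) * product of the nonzero eigenvalues = 125 spanning trees. There is one zero in the spectrum, matching the 1 component.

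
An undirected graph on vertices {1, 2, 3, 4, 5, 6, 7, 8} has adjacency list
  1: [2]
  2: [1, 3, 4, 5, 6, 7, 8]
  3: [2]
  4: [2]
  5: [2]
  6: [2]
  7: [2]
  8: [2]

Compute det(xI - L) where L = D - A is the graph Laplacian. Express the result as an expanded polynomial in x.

x^8 - 14x^7 + 63x^6 - 140x^5 + 175x^4 - 126x^3 + 49x^2 - 8x

Each diagonal entry of L is the vertex degree and each off-diagonal entry is -1 where an edge is present, 0 otherwise; in the order [1, 2, 3, 4, 5, 6, 7, 8] the diagonal is [1, 7, 1, 1, 1, 1, 1, 1]. The eigenvalues of L are [0, 1, 1, 1, 1, 1, 1, 8]; the characteristic polynomial is the product of (x - lambda_i), which multiplies out to x^8 - 14x^7 + 63x^6 - 140x^5 + 175x^4 - 126x^3 + 49x^2 - 8x. Since p(0) = det(-L) = 0, x divides p(x).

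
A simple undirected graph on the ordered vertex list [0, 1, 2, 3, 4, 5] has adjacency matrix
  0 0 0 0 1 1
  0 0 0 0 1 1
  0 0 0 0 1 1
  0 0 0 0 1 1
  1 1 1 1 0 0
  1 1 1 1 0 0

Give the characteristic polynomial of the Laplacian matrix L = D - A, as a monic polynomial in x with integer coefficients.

x^6 - 16x^5 + 96x^4 - 272x^3 + 368x^2 - 192x

With the vertex order [0, 1, 2, 3, 4, 5], the degrees are [2, 2, 2, 2, 4, 4], giving D = diag(2, 2, 2, 2, 4, 4) and L = D - A. The eigenvalues of L are [0, 2, 2, 2, 4, 6]; the characteristic polynomial is the product of (x - lambda_i), which multiplies out to x^6 - 16x^5 + 96x^4 - 272x^3 + 368x^2 - 192x. Since p(0) = det(-L) = 0, x divides p(x). The largest eigenvalue, 6, is at most the vertex count 6. By the matrix-tree theorem the graph has (1/6) * product of the nonzero eigenvalues = 32 spanning trees.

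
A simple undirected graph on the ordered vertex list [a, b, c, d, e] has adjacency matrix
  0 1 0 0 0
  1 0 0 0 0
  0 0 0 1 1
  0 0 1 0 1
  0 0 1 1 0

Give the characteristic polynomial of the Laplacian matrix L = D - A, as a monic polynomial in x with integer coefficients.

Each diagonal entry of L is the vertex degree and each off-diagonal entry is -1 where an edge is present, 0 otherwise; in the order [a, b, c, d, e] the diagonal is [1, 1, 2, 2, 2]. Computing det(xI - L) by cofactor expansion (or equivalently via sum-over-permutations) gives x^5 - 8x^4 + 21x^3 - 18x^2. The constant term is 0 because L is singular (the all-ones vector lies in its kernel). The largest eigenvalue, 3, is at most the vertex count 5. There are 2 zeros in the spectrum, matching the 2 components.

x^5 - 8x^4 + 21x^3 - 18x^2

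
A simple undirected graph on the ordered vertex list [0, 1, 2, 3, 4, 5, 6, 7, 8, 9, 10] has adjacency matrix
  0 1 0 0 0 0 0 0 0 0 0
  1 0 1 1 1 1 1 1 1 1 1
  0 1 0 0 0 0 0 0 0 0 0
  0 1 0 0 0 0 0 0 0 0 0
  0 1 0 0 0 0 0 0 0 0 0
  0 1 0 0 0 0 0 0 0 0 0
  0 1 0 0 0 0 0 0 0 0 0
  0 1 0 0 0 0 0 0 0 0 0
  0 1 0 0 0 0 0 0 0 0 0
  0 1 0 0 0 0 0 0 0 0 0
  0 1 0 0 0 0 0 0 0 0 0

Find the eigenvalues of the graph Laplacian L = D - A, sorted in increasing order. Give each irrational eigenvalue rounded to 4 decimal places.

Reading degrees in the order [0, 1, 2, 3, 4, 5, 6, 7, 8, 9, 10] gives [1, 10, 1, 1, 1, 1, 1, 1, 1, 1, 1]; set D = diag(1, 10, 1, 1, 1, 1, 1, 1, 1, 1, 1) and form L = D - A. Diagonalising L (or applying a numerical eigensolver to the 11x11 matrix) gives the spectrum above. The single zero eigenvalue shows the graph is connected. By the matrix-tree theorem the graph has (1/11) * product of the nonzero eigenvalues = 1 spanning tree. The largest eigenvalue, 11, is at most the vertex count 11.

[0, 1, 1, 1, 1, 1, 1, 1, 1, 1, 11]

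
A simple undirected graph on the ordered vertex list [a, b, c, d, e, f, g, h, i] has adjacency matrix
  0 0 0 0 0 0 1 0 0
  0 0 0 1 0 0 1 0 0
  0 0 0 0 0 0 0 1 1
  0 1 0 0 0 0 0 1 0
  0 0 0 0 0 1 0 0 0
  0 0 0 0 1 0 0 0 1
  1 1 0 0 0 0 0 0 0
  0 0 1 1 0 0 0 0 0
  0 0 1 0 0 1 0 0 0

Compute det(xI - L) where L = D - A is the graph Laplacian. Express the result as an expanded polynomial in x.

Each diagonal entry of L is the vertex degree and each off-diagonal entry is -1 where an edge is present, 0 otherwise; in the order [a, b, c, d, e, f, g, h, i] the diagonal is [1, 2, 2, 2, 1, 2, 2, 2, 2]. L has integer entries, so p(x) = det(xI - L) has integer coefficients. Expanding the determinant yields x^9 - 16x^8 + 105x^7 - 364x^6 + 715x^5 - 792x^4 + 462x^3 - 120x^2 + 9x. The constant term is 0 because L is singular (the all-ones vector lies in its kernel). By the matrix-tree theorem the graph has (1/9) * product of the nonzero eigenvalues = 1 spanning tree.

x^9 - 16x^8 + 105x^7 - 364x^6 + 715x^5 - 792x^4 + 462x^3 - 120x^2 + 9x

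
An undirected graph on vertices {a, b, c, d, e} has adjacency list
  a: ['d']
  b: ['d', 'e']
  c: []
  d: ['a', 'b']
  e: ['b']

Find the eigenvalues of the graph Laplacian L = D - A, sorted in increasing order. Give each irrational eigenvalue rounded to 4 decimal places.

Each diagonal entry of L is the vertex degree and each off-diagonal entry is -1 where an edge is present, 0 otherwise; in the order [a, b, c, d, e] the diagonal is [1, 2, 0, 2, 1]. Since every row of L sums to 0, the all-ones vector is in the kernel and 0 is an eigenvalue. The 2 zero eigenvalues correspond to the 2 connected components.

[0, 0, 0.5858, 2, 3.4142]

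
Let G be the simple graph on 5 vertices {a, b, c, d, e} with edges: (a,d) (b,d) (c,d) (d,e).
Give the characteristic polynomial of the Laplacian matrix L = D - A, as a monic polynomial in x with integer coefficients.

With the vertex order [a, b, c, d, e], the degrees are [1, 1, 1, 4, 1], giving D = diag(1, 1, 1, 4, 1) and L = D - A. L has integer entries, so p(x) = det(xI - L) has integer coefficients. Expanding the determinant yields x^5 - 8x^4 + 18x^3 - 16x^2 + 5x. The constant term is 0 because L is singular (the all-ones vector lies in its kernel). By the matrix-tree theorem the graph has (1/5) * product of the nonzero eigenvalues = 1 spanning tree.

x^5 - 8x^4 + 18x^3 - 16x^2 + 5x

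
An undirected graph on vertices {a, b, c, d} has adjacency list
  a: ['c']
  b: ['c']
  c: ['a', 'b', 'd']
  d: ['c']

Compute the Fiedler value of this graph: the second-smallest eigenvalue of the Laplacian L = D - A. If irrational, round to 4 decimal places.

Each diagonal entry of L is the vertex degree and each off-diagonal entry is -1 where an edge is present, 0 otherwise; in the order [a, b, c, d] the diagonal is [1, 1, 3, 1]. Computing the eigenvalues of L and sorting gives [0, 1, 1, 4]. The Fiedler value lambda_2 = 1 is strictly positive, so the graph is connected. The eigenvalues sum to 6, which equals trace(L) = 2|E|.

1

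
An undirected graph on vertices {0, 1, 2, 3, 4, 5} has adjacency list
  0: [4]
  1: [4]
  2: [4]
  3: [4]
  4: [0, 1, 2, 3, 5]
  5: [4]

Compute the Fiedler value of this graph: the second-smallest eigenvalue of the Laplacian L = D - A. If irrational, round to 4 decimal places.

1

Each diagonal entry of L is the vertex degree and each off-diagonal entry is -1 where an edge is present, 0 otherwise; in the order [0, 1, 2, 3, 4, 5] the diagonal is [1, 1, 1, 1, 5, 1]. The sorted Laplacian eigenvalues are [0, 1, 1, 1, 1, 6]; the algebraic connectivity is the second entry, 1. The eigenvalues sum to 10, which equals trace(L) = 2|E|. The largest eigenvalue, 6, is at most the vertex count 6.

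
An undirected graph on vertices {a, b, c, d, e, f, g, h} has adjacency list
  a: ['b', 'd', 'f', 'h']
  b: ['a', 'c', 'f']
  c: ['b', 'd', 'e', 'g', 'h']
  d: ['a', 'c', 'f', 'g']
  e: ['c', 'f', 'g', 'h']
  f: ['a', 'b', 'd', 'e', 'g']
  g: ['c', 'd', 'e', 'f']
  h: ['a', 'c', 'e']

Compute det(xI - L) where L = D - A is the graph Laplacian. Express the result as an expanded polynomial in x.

x^8 - 32x^7 + 430x^6 - 3142x^5 + 13470x^4 - 33854x^3 + 46163x^2 - 26344x

Each diagonal entry of L is the vertex degree and each off-diagonal entry is -1 where an edge is present, 0 otherwise; in the order [a, b, c, d, e, f, g, h] the diagonal is [4, 3, 5, 4, 4, 5, 4, 3]. L has integer entries, so p(x) = det(xI - L) has integer coefficients. Expanding the determinant yields x^8 - 32x^7 + 430x^6 - 3142x^5 + 13470x^4 - 33854x^3 + 46163x^2 - 26344x. Since p(0) = det(-L) = 0, x divides p(x).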